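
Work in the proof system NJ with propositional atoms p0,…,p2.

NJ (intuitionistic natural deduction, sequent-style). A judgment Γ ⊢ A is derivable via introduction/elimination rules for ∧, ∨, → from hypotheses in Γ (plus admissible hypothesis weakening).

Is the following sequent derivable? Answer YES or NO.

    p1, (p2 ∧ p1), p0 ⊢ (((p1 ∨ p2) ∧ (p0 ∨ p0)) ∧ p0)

Proof tree:
[∧I] p1, (p2 ∧ p1), p0 ⊢ (((p1 ∨ p2) ∧ (p0 ∨ p0)) ∧ p0)
  [Wk] p1, p0, (p2 ∧ p1) ⊢ ((p1 ∨ p2) ∧ (p0 ∨ p0))
    [∧I] p1, p0 ⊢ ((p1 ∨ p2) ∧ (p0 ∨ p0))
      [∨I₁] p1 ⊢ (p1 ∨ p2)
        [Ax] p1 ⊢ p1
      [∨I₂] p0 ⊢ (p0 ∨ p0)
        [Ax] p0 ⊢ p0
  [Ax] p0 ⊢ p0

Result: YES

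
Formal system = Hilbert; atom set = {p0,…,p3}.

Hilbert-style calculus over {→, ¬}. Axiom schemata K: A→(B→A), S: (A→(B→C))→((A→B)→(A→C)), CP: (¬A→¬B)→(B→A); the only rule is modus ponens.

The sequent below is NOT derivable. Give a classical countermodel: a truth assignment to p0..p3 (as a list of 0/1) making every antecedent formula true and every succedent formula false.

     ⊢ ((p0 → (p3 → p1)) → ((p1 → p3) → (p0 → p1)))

Enumerate valuations to refute Γ ⊢ Δ:
  v=0000: Γ:[] Δ:[((p0 → (p3 → p1)) → ((p1 → p3) → (p0 → p1)))=T] refutes=False
  v=0001: Γ:[] Δ:[((p0 → (p3 → p1)) → ((p1 → p3) → (p0 → p1)))=T] refutes=False
  v=0010: Γ:[] Δ:[((p0 → (p3 → p1)) → ((p1 → p3) → (p0 → p1)))=T] refutes=False
  v=0011: Γ:[] Δ:[((p0 → (p3 → p1)) → ((p1 → p3) → (p0 → p1)))=T] refutes=False
  v=0100: Γ:[] Δ:[((p0 → (p3 → p1)) → ((p1 → p3) → (p0 → p1)))=T] refutes=False
  v=0101: Γ:[] Δ:[((p0 → (p3 → p1)) → ((p1 → p3) → (p0 → p1)))=T] refutes=False
  v=0110: Γ:[] Δ:[((p0 → (p3 → p1)) → ((p1 → p3) → (p0 → p1)))=T] refutes=False
  v=0111: Γ:[] Δ:[((p0 → (p3 → p1)) → ((p1 → p3) → (p0 → p1)))=T] refutes=False
  v=1000: Γ:[] Δ:[((p0 → (p3 → p1)) → ((p1 → p3) → (p0 → p1)))=F] refutes=True  ← countermodel

Result: [1, 0, 0, 0]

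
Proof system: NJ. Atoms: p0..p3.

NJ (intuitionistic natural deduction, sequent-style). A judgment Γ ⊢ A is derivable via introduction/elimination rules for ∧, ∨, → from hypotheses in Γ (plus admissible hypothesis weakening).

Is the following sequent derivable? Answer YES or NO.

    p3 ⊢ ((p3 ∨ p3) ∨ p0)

Proof tree:
[∨I₁] p3 ⊢ ((p3 ∨ p3) ∨ p0)
  [∨I₁] p3 ⊢ (p3 ∨ p3)
    [Ax] p3 ⊢ p3

Result: YES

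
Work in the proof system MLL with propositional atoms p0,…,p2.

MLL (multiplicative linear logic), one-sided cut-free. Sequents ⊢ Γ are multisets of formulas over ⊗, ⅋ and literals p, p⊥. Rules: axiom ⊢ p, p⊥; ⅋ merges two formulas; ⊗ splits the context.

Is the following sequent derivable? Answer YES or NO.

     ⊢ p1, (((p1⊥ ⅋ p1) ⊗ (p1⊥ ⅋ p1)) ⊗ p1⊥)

Derivation (root first):
[⊗]  ⊢ p1, (((p1⊥ ⅋ p1) ⊗ (p1⊥ ⅋ p1)) ⊗ p1⊥)
  [⊗]  ⊢ ((p1⊥ ⅋ p1) ⊗ (p1⊥ ⅋ p1))
    [⅋]  ⊢ (p1⊥ ⅋ p1)
      [Ax]  ⊢ p1, p1⊥
    [⅋]  ⊢ (p1⊥ ⅋ p1)
      [Ax]  ⊢ p1, p1⊥
  [Ax]  ⊢ p1, p1⊥

Result: YES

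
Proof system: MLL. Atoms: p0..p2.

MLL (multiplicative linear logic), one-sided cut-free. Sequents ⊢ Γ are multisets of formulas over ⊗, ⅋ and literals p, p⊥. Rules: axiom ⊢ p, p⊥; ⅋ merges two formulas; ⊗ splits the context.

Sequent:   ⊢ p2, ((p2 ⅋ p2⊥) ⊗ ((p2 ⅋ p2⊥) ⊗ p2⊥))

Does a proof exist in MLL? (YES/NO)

Derivation trace:
[⊗]  ⊢ p2, ((p2 ⅋ p2⊥) ⊗ ((p2 ⅋ p2⊥) ⊗ p2⊥))
  [⅋]  ⊢ (p2 ⅋ p2⊥)
    [Ax]  ⊢ p2, p2⊥
  [⊗]  ⊢ p2, ((p2 ⅋ p2⊥) ⊗ p2⊥)
    [⅋]  ⊢ (p2 ⅋ p2⊥)
      [Ax]  ⊢ p2, p2⊥
    [Ax]  ⊢ p2, p2⊥

Result: YES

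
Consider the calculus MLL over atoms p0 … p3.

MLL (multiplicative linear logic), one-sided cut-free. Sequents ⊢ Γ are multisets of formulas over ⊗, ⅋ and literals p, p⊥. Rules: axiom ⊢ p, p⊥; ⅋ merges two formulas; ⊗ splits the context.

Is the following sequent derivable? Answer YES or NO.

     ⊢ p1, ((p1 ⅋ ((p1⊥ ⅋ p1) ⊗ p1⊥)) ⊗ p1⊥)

Derivation trace:
[⊗]  ⊢ p1, ((p1 ⅋ ((p1⊥ ⅋ p1) ⊗ p1⊥)) ⊗ p1⊥)
  [⅋]  ⊢ (p1 ⅋ ((p1⊥ ⅋ p1) ⊗ p1⊥))
    [⊗]  ⊢ p1, ((p1⊥ ⅋ p1) ⊗ p1⊥)
      [⅋]  ⊢ (p1⊥ ⅋ p1)
        [Ax]  ⊢ p1, p1⊥
      [Ax]  ⊢ p1, p1⊥
  [Ax]  ⊢ p1, p1⊥

Result: YES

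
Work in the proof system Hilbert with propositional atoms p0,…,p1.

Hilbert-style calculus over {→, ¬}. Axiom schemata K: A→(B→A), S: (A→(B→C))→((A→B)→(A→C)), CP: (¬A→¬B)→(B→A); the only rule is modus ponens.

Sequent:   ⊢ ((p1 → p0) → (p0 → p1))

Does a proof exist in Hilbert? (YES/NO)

Enumerate valuations to refute Γ ⊢ Δ:
  v=00: Γ:[] Δ:[((p1 → p0) → (p0 → p1))=T] refutes=False
  v=01: Γ:[] Δ:[((p1 → p0) → (p0 → p1))=T] refutes=False
  v=10: Γ:[] Δ:[((p1 → p0) → (p0 → p1))=F] refutes=True  ← countermodel

Result: NO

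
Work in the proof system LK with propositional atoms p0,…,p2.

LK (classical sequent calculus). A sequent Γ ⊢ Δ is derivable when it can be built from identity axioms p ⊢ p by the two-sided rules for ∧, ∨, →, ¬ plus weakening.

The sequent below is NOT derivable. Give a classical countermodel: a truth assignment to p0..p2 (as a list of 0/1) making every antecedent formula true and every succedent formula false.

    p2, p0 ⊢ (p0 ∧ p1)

Truth-table refutation:
  v=000: Γ:[p2=F, p0=F] Δ:[(p0 ∧ p1)=F] refutes=False
  v=001: Γ:[p2=T, p0=F] Δ:[(p0 ∧ p1)=F] refutes=False
  v=010: Γ:[p2=F, p0=F] Δ:[(p0 ∧ p1)=F] refutes=False
  v=011: Γ:[p2=T, p0=F] Δ:[(p0 ∧ p1)=F] refutes=False
  v=100: Γ:[p2=F, p0=T] Δ:[(p0 ∧ p1)=F] refutes=False
  v=101: Γ:[p2=T, p0=T] Δ:[(p0 ∧ p1)=F] refutes=True  ← countermodel

Result: [1, 0, 1]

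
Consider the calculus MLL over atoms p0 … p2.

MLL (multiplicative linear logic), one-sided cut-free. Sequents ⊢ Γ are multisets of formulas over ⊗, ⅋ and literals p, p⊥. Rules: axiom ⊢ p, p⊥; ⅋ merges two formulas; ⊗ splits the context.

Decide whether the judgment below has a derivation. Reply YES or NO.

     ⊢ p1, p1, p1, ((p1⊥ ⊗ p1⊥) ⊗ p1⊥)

Derivation trace:
[⊗]  ⊢ p1, p1, p1, ((p1⊥ ⊗ p1⊥) ⊗ p1⊥)
  [⊗]  ⊢ p1, p1, (p1⊥ ⊗ p1⊥)
    [Ax]  ⊢ p1, p1⊥
    [Ax]  ⊢ p1, p1⊥
  [Ax]  ⊢ p1, p1⊥

Result: YES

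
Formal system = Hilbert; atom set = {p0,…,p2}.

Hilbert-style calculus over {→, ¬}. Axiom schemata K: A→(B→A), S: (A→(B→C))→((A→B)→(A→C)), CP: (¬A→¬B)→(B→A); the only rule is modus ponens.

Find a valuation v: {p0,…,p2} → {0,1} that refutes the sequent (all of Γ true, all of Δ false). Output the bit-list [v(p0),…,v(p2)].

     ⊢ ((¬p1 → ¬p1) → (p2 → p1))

Search for a countermodel by truth-table:
  v=000: Γ:[] Δ:[((¬p1 → ¬p1) → (p2 → p1))=T] refutes=False
  v=001: Γ:[] Δ:[((¬p1 → ¬p1) → (p2 → p1))=F] refutes=True  ← countermodel

Result: [0, 0, 1]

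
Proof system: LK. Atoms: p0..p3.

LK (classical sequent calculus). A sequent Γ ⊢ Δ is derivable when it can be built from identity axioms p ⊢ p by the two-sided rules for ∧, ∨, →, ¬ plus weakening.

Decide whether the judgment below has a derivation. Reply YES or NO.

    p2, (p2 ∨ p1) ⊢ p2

Derivation (root first):
[∨L] p2, (p2 ∨ p1) ⊢ p2
  [Ax] p2 ⊢ p2
  [WL] p2, p1 ⊢ p2
    [Ax] p2 ⊢ p2

Result: YES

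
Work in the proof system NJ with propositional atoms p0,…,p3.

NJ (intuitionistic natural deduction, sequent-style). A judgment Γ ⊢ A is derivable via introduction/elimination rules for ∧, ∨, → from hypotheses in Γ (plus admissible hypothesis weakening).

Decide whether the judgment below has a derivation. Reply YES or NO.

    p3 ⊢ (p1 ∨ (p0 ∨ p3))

Proof tree:
[∨I₂] p3 ⊢ (p1 ∨ (p0 ∨ p3))
  [∨I₂] p3 ⊢ (p0 ∨ p3)
    [Ax] p3 ⊢ p3

Result: YES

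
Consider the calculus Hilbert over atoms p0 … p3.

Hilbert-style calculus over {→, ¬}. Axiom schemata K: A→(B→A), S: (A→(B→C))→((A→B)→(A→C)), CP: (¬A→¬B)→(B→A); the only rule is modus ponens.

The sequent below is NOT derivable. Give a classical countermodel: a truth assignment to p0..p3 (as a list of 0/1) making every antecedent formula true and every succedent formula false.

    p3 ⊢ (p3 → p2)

Enumerate valuations to refute Γ ⊢ Δ:
  v=0000: Γ:[p3=F] Δ:[(p3 → p2)=T] refutes=False
  v=0001: Γ:[p3=T] Δ:[(p3 → p2)=F] refutes=True  ← countermodel

Result: [0, 0, 0, 1]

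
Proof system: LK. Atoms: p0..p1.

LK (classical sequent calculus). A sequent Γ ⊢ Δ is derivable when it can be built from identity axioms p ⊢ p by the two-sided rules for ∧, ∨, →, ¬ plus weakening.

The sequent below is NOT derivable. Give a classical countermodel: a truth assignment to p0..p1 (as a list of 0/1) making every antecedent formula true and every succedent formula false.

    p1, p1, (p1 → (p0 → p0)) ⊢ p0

Search for a countermodel by truth-table:
  v=00: Γ:[p1=F, p1=F, (p1 → (p0 → p0))=T] Δ:[p0=F] refutes=False
  v=01: Γ:[p1=T, p1=T, (p1 → (p0 → p0))=T] Δ:[p0=F] refutes=True  ← countermodel

Result: [0, 1]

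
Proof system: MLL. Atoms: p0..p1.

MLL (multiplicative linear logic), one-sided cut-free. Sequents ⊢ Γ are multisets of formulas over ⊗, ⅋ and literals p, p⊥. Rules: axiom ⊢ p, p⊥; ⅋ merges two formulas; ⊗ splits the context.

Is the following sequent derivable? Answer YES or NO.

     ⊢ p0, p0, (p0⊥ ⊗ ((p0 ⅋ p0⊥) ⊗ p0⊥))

Proof tree:
[⊗]  ⊢ p0, p0, (p0⊥ ⊗ ((p0 ⅋ p0⊥) ⊗ p0⊥))
  [Ax]  ⊢ p0, p0⊥
  [⊗]  ⊢ p0, ((p0 ⅋ p0⊥) ⊗ p0⊥)
    [⅋]  ⊢ (p0 ⅋ p0⊥)
      [Ax]  ⊢ p0, p0⊥
    [Ax]  ⊢ p0, p0⊥

Result: YES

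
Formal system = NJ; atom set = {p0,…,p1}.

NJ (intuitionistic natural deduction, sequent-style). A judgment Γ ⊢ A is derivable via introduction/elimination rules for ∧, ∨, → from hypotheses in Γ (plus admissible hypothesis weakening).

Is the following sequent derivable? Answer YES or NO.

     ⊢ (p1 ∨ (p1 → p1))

Derivation trace:
[∨I₂]  ⊢ (p1 ∨ (p1 → p1))
  [→I]  ⊢ (p1 → p1)
    [Ax] p1 ⊢ p1

Result: YES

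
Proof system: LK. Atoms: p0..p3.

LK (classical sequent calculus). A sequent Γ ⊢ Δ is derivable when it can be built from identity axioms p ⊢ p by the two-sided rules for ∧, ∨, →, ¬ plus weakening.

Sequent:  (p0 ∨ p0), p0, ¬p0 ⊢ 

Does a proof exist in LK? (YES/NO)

Proof tree:
[¬L] (p0 ∨ p0), p0, ¬p0 ⊢ 
  [WL] (p0 ∨ p0), p0 ⊢ p0
    [∨L] (p0 ∨ p0) ⊢ p0
      [Ax] p0 ⊢ p0
      [Ax] p0 ⊢ p0

Result: YES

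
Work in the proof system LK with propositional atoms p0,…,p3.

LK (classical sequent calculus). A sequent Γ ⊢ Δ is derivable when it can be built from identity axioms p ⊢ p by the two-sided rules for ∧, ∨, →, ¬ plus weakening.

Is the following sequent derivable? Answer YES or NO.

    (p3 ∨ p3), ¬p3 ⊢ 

Derivation (root first):
[¬L] (p3 ∨ p3), ¬p3 ⊢ 
  [∨L] (p3 ∨ p3) ⊢ p3
    [Ax] p3 ⊢ p3
    [Ax] p3 ⊢ p3

Result: YES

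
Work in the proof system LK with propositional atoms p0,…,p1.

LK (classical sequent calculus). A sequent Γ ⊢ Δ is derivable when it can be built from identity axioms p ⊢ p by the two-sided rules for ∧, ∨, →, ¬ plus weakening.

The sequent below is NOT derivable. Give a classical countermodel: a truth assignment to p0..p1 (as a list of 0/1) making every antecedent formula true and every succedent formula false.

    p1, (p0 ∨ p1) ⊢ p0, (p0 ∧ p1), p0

Truth-table refutation:
  v=00: Γ:[p1=F, (p0 ∨ p1)=F] Δ:[p0=F, (p0 ∧ p1)=F, p0=F] refutes=False
  v=01: Γ:[p1=T, (p0 ∨ p1)=T] Δ:[p0=F, (p0 ∧ p1)=F, p0=F] refutes=True  ← countermodel

Result: [0, 1]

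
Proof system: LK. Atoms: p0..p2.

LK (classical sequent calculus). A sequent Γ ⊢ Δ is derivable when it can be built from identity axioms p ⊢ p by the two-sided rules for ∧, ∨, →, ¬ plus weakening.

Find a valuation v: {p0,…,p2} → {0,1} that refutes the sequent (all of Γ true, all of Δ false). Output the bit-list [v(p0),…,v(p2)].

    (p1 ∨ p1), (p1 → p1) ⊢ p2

Truth-table refutation:
  v=000: Γ:[(p1 ∨ p1)=F, (p1 → p1)=T] Δ:[p2=F] refutes=False
  v=001: Γ:[(p1 ∨ p1)=F, (p1 → p1)=T] Δ:[p2=T] refutes=False
  v=010: Γ:[(p1 ∨ p1)=T, (p1 → p1)=T] Δ:[p2=F] refutes=True  ← countermodel

Result: [0, 1, 0]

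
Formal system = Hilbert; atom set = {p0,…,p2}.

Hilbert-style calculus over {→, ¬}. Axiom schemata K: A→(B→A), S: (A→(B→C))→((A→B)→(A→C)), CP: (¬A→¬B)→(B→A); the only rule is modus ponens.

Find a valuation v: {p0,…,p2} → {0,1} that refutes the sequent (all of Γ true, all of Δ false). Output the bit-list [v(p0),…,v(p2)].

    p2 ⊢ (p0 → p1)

Truth-table refutation:
  v=000: Γ:[p2=F] Δ:[(p0 → p1)=T] refutes=False
  v=001: Γ:[p2=T] Δ:[(p0 → p1)=T] refutes=False
  v=010: Γ:[p2=F] Δ:[(p0 → p1)=T] refutes=False
  v=011: Γ:[p2=T] Δ:[(p0 → p1)=T] refutes=False
  v=100: Γ:[p2=F] Δ:[(p0 → p1)=F] refutes=False
  v=101: Γ:[p2=T] Δ:[(p0 → p1)=F] refutes=True  ← countermodel

Result: [1, 0, 1]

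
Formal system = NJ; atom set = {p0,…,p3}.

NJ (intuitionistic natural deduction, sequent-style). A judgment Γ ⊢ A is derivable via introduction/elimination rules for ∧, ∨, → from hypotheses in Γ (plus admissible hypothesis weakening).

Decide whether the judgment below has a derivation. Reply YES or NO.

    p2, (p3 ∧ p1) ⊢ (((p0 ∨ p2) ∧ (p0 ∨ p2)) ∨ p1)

Derivation (root first):
[∨I₁] p2, (p3 ∧ p1) ⊢ (((p0 ∨ p2) ∧ (p0 ∨ p2)) ∨ p1)
  [∧I] p2, (p3 ∧ p1) ⊢ ((p0 ∨ p2) ∧ (p0 ∨ p2))
    [Wk] p2, (p3 ∧ p1) ⊢ (p0 ∨ p2)
      [∨I₂] p2 ⊢ (p0 ∨ p2)
        [Ax] p2 ⊢ p2
    [∨I₂] p2 ⊢ (p0 ∨ p2)
      [Ax] p2 ⊢ p2

Result: YES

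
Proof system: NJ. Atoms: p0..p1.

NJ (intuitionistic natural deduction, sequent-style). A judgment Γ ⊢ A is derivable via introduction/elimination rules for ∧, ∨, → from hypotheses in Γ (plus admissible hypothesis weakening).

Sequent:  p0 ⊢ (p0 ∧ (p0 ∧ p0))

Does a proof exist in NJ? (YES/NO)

Derivation (root first):
[∧I] p0 ⊢ (p0 ∧ (p0 ∧ p0))
  [Ax] p0 ⊢ p0
  [∧I] p0 ⊢ (p0 ∧ p0)
    [Ax] p0 ⊢ p0
    [Ax] p0 ⊢ p0

Result: YES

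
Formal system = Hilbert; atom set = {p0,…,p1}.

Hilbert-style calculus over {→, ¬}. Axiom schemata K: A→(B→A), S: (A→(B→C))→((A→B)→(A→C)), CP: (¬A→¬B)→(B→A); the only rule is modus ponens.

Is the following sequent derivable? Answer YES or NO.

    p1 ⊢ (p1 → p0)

Enumerate valuations to refute Γ ⊢ Δ:
  v=00: Γ:[p1=F] Δ:[(p1 → p0)=T] refutes=False
  v=01: Γ:[p1=T] Δ:[(p1 → p0)=F] refutes=True  ← countermodel

Result: NO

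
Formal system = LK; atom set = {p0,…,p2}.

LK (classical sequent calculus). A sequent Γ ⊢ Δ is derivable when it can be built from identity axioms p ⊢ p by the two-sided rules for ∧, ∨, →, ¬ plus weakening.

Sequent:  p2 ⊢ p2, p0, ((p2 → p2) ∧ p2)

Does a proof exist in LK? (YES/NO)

Derivation (root first):
[∧R] p2 ⊢ p2, p0, ((p2 → p2) ∧ p2)
  [→R]  ⊢ (p2 → p2)
    [Ax] p2 ⊢ p2
  [WR] p2 ⊢ p2, p0, p2
    [WR] p2 ⊢ p2, p0
      [Ax] p2 ⊢ p2

Result: YES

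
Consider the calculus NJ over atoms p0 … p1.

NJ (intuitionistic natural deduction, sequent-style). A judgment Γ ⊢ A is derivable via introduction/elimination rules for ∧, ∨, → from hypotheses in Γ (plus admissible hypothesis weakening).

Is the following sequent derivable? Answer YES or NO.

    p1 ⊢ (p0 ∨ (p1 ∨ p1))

Derivation (root first):
[∨I₂] p1 ⊢ (p0 ∨ (p1 ∨ p1))
  [∨I₂] p1 ⊢ (p1 ∨ p1)
    [Ax] p1 ⊢ p1

Result: YES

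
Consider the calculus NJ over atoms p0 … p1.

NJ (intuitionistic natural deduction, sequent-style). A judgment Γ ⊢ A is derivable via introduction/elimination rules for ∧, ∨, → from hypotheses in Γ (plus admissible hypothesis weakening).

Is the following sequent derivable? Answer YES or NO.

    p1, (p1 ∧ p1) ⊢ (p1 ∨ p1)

Proof tree:
[Wk] p1, (p1 ∧ p1) ⊢ (p1 ∨ p1)
  [∨I₁] p1 ⊢ (p1 ∨ p1)
    [Ax] p1 ⊢ p1

Result: YES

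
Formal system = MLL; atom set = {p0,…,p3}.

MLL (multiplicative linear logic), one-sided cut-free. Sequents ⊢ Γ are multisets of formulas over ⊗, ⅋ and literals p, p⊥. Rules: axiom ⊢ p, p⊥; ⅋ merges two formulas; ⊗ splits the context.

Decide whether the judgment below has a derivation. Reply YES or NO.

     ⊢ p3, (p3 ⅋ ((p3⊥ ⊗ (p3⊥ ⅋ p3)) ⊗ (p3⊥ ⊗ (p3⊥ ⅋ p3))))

Derivation (root first):
[⅋]  ⊢ p3, (p3 ⅋ ((p3⊥ ⊗ (p3⊥ ⅋ p3)) ⊗ (p3⊥ ⊗ (p3⊥ ⅋ p3))))
  [⊗]  ⊢ p3, p3, ((p3⊥ ⊗ (p3⊥ ⅋ p3)) ⊗ (p3⊥ ⊗ (p3⊥ ⅋ p3)))
    [⊗]  ⊢ p3, (p3⊥ ⊗ (p3⊥ ⅋ p3))
      [Ax]  ⊢ p3, p3⊥
      [⅋]  ⊢ (p3⊥ ⅋ p3)
        [Ax]  ⊢ p3, p3⊥
    [⊗]  ⊢ p3, (p3⊥ ⊗ (p3⊥ ⅋ p3))
      [Ax]  ⊢ p3, p3⊥
      [⅋]  ⊢ (p3⊥ ⅋ p3)
        [Ax]  ⊢ p3, p3⊥

Result: YES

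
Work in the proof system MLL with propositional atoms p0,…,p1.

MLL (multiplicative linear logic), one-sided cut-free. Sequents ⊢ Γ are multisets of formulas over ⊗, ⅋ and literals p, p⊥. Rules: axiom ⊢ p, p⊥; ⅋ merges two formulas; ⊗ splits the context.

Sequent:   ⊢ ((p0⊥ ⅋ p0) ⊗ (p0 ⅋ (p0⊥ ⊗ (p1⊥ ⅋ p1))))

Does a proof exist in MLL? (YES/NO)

Proof tree:
[⊗]  ⊢ ((p0⊥ ⅋ p0) ⊗ (p0 ⅋ (p0⊥ ⊗ (p1⊥ ⅋ p1))))
  [⅋]  ⊢ (p0⊥ ⅋ p0)
    [Ax]  ⊢ p0, p0⊥
  [⅋]  ⊢ (p0 ⅋ (p0⊥ ⊗ (p1⊥ ⅋ p1)))
    [⊗]  ⊢ p0, (p0⊥ ⊗ (p1⊥ ⅋ p1))
      [Ax]  ⊢ p0, p0⊥
      [⅋]  ⊢ (p1⊥ ⅋ p1)
        [Ax]  ⊢ p1, p1⊥

Result: YES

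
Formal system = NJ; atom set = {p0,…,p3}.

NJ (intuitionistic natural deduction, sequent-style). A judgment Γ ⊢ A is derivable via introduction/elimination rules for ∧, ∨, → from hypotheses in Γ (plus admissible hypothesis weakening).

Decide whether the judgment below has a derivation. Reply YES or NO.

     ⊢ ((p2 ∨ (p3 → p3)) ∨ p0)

Derivation (root first):
[∨I₁]  ⊢ ((p2 ∨ (p3 → p3)) ∨ p0)
  [∨I₂]  ⊢ (p2 ∨ (p3 → p3))
    [→I]  ⊢ (p3 → p3)
      [Ax] p3 ⊢ p3

Result: YES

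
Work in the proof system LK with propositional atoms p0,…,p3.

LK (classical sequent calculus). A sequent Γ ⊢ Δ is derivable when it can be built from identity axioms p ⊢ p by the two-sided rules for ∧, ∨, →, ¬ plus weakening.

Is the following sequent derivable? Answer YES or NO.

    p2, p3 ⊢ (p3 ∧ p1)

Search for a countermodel by truth-table:
  v=0000: Γ:[p2=F, p3=F] Δ:[(p3 ∧ p1)=F] refutes=False
  v=0001: Γ:[p2=F, p3=T] Δ:[(p3 ∧ p1)=F] refutes=False
  v=0010: Γ:[p2=T, p3=F] Δ:[(p3 ∧ p1)=F] refutes=False
  v=0011: Γ:[p2=T, p3=T] Δ:[(p3 ∧ p1)=F] refutes=True  ← countermodel

Result: NO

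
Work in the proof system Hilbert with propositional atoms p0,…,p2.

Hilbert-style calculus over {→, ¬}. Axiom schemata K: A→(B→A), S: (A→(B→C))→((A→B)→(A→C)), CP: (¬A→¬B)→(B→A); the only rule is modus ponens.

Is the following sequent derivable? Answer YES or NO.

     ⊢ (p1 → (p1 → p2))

Enumerate valuations to refute Γ ⊢ Δ:
  v=000: Γ:[] Δ:[(p1 → (p1 → p2))=T] refutes=False
  v=001: Γ:[] Δ:[(p1 → (p1 → p2))=T] refutes=False
  v=010: Γ:[] Δ:[(p1 → (p1 → p2))=F] refutes=True  ← countermodel

Result: NO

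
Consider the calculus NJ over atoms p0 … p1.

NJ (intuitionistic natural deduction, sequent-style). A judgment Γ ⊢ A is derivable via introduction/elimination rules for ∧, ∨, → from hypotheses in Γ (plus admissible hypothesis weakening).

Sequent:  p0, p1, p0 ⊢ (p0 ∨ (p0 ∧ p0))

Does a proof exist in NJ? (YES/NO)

Derivation trace:
[Wk] p0, p1, p0 ⊢ (p0 ∨ (p0 ∧ p0))
  [Wk] p0, p1 ⊢ (p0 ∨ (p0 ∧ p0))
    [∨I₂] p0 ⊢ (p0 ∨ (p0 ∧ p0))
      [∧I] p0 ⊢ (p0 ∧ p0)
        [Ax] p0 ⊢ p0
        [Ax] p0 ⊢ p0

Result: YES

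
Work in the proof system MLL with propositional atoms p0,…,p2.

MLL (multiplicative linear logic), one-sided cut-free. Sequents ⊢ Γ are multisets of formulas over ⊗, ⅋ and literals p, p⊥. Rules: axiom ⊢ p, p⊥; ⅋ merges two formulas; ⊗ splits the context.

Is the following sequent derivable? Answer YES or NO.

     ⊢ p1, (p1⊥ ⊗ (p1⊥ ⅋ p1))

Derivation (root first):
[⊗]  ⊢ p1, (p1⊥ ⊗ (p1⊥ ⅋ p1))
  [Ax]  ⊢ p1, p1⊥
  [⅋]  ⊢ (p1⊥ ⅋ p1)
    [Ax]  ⊢ p1, p1⊥

Result: YES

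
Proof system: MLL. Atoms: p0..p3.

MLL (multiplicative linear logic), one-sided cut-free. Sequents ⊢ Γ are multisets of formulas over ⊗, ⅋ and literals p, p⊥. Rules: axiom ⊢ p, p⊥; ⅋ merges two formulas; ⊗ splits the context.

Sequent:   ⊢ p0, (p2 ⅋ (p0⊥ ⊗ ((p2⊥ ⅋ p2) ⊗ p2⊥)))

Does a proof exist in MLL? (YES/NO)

Derivation (root first):
[⅋]  ⊢ p0, (p2 ⅋ (p0⊥ ⊗ ((p2⊥ ⅋ p2) ⊗ p2⊥)))
  [⊗]  ⊢ p0, p2, (p0⊥ ⊗ ((p2⊥ ⅋ p2) ⊗ p2⊥))
    [Ax]  ⊢ p0, p0⊥
    [⊗]  ⊢ p2, ((p2⊥ ⅋ p2) ⊗ p2⊥)
      [⅋]  ⊢ (p2⊥ ⅋ p2)
        [Ax]  ⊢ p2, p2⊥
      [Ax]  ⊢ p2, p2⊥

Result: YES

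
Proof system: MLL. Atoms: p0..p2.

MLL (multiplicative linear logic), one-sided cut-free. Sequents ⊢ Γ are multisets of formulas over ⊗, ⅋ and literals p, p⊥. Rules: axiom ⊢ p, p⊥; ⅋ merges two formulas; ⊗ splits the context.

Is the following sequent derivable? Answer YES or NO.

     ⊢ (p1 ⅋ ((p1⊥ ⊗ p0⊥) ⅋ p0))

Proof tree:
[⅋]  ⊢ (p1 ⅋ ((p1⊥ ⊗ p0⊥) ⅋ p0))
  [⅋]  ⊢ p1, ((p1⊥ ⊗ p0⊥) ⅋ p0)
    [⊗]  ⊢ p1, p0, (p1⊥ ⊗ p0⊥)
      [Ax]  ⊢ p1, p1⊥
      [Ax]  ⊢ p0, p0⊥

Result: YES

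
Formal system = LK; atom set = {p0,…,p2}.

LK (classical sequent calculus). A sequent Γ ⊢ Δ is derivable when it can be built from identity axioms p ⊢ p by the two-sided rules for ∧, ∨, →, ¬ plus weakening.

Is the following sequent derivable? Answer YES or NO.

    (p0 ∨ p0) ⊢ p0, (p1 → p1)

Derivation (root first):
[∨L] (p0 ∨ p0) ⊢ p0, (p1 → p1)
  [→R] p0 ⊢ (p1 → p1)
    [WL] p1, p0 ⊢ p1
      [Ax] p1 ⊢ p1
  [Ax] p0 ⊢ p0

Result: YES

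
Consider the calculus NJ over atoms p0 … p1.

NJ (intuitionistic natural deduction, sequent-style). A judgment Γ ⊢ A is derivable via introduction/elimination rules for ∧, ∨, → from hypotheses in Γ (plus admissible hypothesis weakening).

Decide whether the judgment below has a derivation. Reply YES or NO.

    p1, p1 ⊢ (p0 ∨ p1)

Derivation (root first):
[∨I₂] p1, p1 ⊢ (p0 ∨ p1)
  [Wk] p1, p1 ⊢ p1
    [Ax] p1 ⊢ p1

Result: YES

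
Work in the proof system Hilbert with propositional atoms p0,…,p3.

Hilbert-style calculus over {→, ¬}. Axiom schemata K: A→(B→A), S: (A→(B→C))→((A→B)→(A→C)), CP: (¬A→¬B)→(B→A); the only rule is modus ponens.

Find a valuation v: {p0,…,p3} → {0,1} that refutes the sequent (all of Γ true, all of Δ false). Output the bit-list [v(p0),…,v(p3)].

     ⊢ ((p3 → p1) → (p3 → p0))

Enumerate valuations to refute Γ ⊢ Δ:
  v=0000: Γ:[] Δ:[((p3 → p1) → (p3 → p0))=T] refutes=False
  v=0001: Γ:[] Δ:[((p3 → p1) → (p3 → p0))=T] refutes=False
  v=0010: Γ:[] Δ:[((p3 → p1) → (p3 → p0))=T] refutes=False
  v=0011: Γ:[] Δ:[((p3 → p1) → (p3 → p0))=T] refutes=False
  v=0100: Γ:[] Δ:[((p3 → p1) → (p3 → p0))=T] refutes=False
  v=0101: Γ:[] Δ:[((p3 → p1) → (p3 → p0))=F] refutes=True  ← countermodel

Result: [0, 1, 0, 1]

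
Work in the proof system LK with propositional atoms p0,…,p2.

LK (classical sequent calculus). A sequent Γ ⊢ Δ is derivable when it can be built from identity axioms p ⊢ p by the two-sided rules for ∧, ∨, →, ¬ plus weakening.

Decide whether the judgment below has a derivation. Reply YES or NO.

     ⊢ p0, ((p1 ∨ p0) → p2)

Search for a countermodel by truth-table:
  v=000: Γ:[] Δ:[p0=F, ((p1 ∨ p0) → p2)=T] refutes=False
  v=001: Γ:[] Δ:[p0=F, ((p1 ∨ p0) → p2)=T] refutes=False
  v=010: Γ:[] Δ:[p0=F, ((p1 ∨ p0) → p2)=F] refutes=True  ← countermodel

Result: NO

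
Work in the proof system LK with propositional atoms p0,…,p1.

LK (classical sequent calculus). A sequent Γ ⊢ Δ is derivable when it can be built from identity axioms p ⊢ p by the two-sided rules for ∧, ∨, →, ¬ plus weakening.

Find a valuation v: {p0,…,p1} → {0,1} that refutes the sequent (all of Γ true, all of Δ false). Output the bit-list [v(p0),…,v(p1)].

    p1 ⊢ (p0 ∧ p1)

Truth-table refutation:
  v=00: Γ:[p1=F] Δ:[(p0 ∧ p1)=F] refutes=False
  v=01: Γ:[p1=T] Δ:[(p0 ∧ p1)=F] refutes=True  ← countermodel

Result: [0, 1]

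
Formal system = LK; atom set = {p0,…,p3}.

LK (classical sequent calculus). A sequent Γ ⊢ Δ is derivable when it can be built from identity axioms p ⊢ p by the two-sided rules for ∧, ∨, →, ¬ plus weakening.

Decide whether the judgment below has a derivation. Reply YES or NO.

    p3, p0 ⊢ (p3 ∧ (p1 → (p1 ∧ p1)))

Proof tree:
[WL] p3, p0 ⊢ (p3 ∧ (p1 → (p1 ∧ p1)))
  [∧R] p3 ⊢ (p3 ∧ (p1 → (p1 ∧ p1)))
    [Ax] p3 ⊢ p3
    [→R]  ⊢ (p1 → (p1 ∧ p1))
      [∧R] p1 ⊢ (p1 ∧ p1)
        [Ax] p1 ⊢ p1
        [Ax] p1 ⊢ p1

Result: YES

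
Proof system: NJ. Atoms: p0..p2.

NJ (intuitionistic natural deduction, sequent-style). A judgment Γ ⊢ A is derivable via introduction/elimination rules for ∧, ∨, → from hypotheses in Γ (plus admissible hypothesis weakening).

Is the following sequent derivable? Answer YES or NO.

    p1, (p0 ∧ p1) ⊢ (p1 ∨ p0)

Proof tree:
[∨I₁] p1, (p0 ∧ p1) ⊢ (p1 ∨ p0)
  [Wk] p1, (p0 ∧ p1) ⊢ p1
    [Ax] p1 ⊢ p1

Result: YES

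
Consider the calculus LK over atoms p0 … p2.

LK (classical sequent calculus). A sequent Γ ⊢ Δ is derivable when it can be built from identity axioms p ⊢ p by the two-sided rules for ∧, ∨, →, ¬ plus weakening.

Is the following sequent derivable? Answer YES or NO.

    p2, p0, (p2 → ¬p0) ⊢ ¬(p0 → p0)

Derivation (root first):
[¬R] p2, p0, (p2 → ¬p0) ⊢ ¬(p0 → p0)
  [→L] (p0 → p0), p2, p0, (p2 → ¬p0) ⊢ 
    [Ax] p2 ⊢ p2
    [¬L] p0, (p0 → p0), ¬p0 ⊢ 
      [→L] p0, (p0 → p0) ⊢ p0
        [Ax] p0 ⊢ p0
        [Ax] p0 ⊢ p0

Result: YES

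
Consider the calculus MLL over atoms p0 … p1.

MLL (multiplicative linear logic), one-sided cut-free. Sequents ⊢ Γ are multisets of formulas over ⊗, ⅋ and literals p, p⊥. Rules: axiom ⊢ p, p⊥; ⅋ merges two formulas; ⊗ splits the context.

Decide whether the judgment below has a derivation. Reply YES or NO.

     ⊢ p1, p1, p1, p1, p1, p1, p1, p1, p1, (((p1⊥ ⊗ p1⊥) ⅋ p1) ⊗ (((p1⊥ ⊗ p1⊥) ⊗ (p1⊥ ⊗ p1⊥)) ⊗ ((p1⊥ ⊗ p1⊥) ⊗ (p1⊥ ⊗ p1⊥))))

Derivation (root first):
[⊗]  ⊢ p1, p1, p1, p1, p1, p1, p1, p1, p1, (((p1⊥ ⊗ p1⊥) ⅋ p1) ⊗ (((p1⊥ ⊗ p1⊥) ⊗ (p1⊥ ⊗ p1⊥)) ⊗ ((p1⊥ ⊗ p1⊥) ⊗ (p1⊥ ⊗ p1⊥))))
  [⅋]  ⊢ p1, ((p1⊥ ⊗ p1⊥) ⅋ p1)
    [⊗]  ⊢ p1, p1, (p1⊥ ⊗ p1⊥)
      [Ax]  ⊢ p1, p1⊥
      [Ax]  ⊢ p1, p1⊥
  [⊗]  ⊢ p1, p1, p1, p1, p1, p1, p1, p1, (((p1⊥ ⊗ p1⊥) ⊗ (p1⊥ ⊗ p1⊥)) ⊗ ((p1⊥ ⊗ p1⊥) ⊗ (p1⊥ ⊗ p1⊥)))
    [⊗]  ⊢ p1, p1, p1, p1, ((p1⊥ ⊗ p1⊥) ⊗ (p1⊥ ⊗ p1⊥))
      [⊗]  ⊢ p1, p1, (p1⊥ ⊗ p1⊥)
        [Ax]  ⊢ p1, p1⊥
        [Ax]  ⊢ p1, p1⊥
      [⊗]  ⊢ p1, p1, (p1⊥ ⊗ p1⊥)
        [Ax]  ⊢ p1, p1⊥
        [Ax]  ⊢ p1, p1⊥
    [⊗]  ⊢ p1, p1, p1, p1, ((p1⊥ ⊗ p1⊥) ⊗ (p1⊥ ⊗ p1⊥))
      [⊗]  ⊢ p1, p1, (p1⊥ ⊗ p1⊥)
        [Ax]  ⊢ p1, p1⊥
        [Ax]  ⊢ p1, p1⊥
      [⊗]  ⊢ p1, p1, (p1⊥ ⊗ p1⊥)
        [Ax]  ⊢ p1, p1⊥
        [Ax]  ⊢ p1, p1⊥

Result: YES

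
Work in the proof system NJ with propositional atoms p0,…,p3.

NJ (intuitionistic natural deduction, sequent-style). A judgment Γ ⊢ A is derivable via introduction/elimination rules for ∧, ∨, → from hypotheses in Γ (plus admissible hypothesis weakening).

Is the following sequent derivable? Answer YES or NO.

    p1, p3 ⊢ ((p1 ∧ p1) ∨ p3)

Derivation trace:
[∨I₁] p1, p3 ⊢ ((p1 ∧ p1) ∨ p3)
  [Wk] p1, p3 ⊢ (p1 ∧ p1)
    [∧I] p1 ⊢ (p1 ∧ p1)
      [Ax] p1 ⊢ p1
      [Ax] p1 ⊢ p1

Result: YES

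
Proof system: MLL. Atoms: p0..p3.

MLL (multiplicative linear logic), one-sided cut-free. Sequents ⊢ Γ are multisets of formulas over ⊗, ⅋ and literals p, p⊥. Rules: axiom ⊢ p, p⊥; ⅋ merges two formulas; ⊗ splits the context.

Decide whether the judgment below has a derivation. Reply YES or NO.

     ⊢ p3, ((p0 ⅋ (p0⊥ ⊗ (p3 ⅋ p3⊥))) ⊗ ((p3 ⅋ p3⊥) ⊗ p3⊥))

Proof tree:
[⊗]  ⊢ p3, ((p0 ⅋ (p0⊥ ⊗ (p3 ⅋ p3⊥))) ⊗ ((p3 ⅋ p3⊥) ⊗ p3⊥))
  [⅋]  ⊢ (p0 ⅋ (p0⊥ ⊗ (p3 ⅋ p3⊥)))
    [⊗]  ⊢ p0, (p0⊥ ⊗ (p3 ⅋ p3⊥))
      [Ax]  ⊢ p0, p0⊥
      [⅋]  ⊢ (p3 ⅋ p3⊥)
        [Ax]  ⊢ p3, p3⊥
  [⊗]  ⊢ p3, ((p3 ⅋ p3⊥) ⊗ p3⊥)
    [⅋]  ⊢ (p3 ⅋ p3⊥)
      [Ax]  ⊢ p3, p3⊥
    [Ax]  ⊢ p3, p3⊥

Result: YES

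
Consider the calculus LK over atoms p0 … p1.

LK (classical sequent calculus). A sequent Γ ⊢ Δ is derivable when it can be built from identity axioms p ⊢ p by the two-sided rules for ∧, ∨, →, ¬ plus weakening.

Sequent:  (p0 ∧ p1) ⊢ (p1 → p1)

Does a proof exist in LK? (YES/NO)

Derivation (root first):
[∧L] (p0 ∧ p1) ⊢ (p1 → p1)
  [WL] p1, p0 ⊢ (p1 → p1)
    [→R] p1 ⊢ (p1 → p1)
      [WL] p1, p1 ⊢ p1
        [Ax] p1 ⊢ p1

Result: YES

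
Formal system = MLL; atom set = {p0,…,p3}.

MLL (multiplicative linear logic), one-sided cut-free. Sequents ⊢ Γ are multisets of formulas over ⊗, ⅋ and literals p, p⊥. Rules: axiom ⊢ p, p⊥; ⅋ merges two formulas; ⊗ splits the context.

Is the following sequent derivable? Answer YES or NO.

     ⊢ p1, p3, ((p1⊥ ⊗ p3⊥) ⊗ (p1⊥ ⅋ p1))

Derivation (root first):
[⊗]  ⊢ p1, p3, ((p1⊥ ⊗ p3⊥) ⊗ (p1⊥ ⅋ p1))
  [⊗]  ⊢ p1, p3, (p1⊥ ⊗ p3⊥)
    [Ax]  ⊢ p1, p1⊥
    [Ax]  ⊢ p3, p3⊥
  [⅋]  ⊢ (p1⊥ ⅋ p1)
    [Ax]  ⊢ p1, p1⊥

Result: YES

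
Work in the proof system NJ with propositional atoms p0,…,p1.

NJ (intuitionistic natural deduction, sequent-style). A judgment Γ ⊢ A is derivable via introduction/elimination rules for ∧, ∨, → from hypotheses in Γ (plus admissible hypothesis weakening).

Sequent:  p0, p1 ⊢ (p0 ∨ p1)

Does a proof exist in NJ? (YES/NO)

Derivation trace:
[Wk] p0, p1 ⊢ (p0 ∨ p1)
  [∨I₁] p0 ⊢ (p0 ∨ p1)
    [Ax] p0 ⊢ p0

Result: YES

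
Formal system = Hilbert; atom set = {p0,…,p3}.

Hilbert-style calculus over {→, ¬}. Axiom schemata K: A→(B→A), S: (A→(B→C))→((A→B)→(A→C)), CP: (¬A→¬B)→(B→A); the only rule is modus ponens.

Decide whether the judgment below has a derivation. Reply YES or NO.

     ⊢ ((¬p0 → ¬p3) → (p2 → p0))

Search for a countermodel by truth-table:
  v=0000: Γ:[] Δ:[((¬p0 → ¬p3) → (p2 → p0))=T] refutes=False
  v=0001: Γ:[] Δ:[((¬p0 → ¬p3) → (p2 → p0))=T] refutes=False
  v=0010: Γ:[] Δ:[((¬p0 → ¬p3) → (p2 → p0))=F] refutes=True  ← countermodel

Result: NO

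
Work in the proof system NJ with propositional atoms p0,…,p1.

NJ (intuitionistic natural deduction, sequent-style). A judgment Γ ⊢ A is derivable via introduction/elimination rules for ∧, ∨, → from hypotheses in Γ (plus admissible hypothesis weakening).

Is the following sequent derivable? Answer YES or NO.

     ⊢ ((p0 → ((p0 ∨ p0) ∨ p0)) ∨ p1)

Proof tree:
[∨I₁]  ⊢ ((p0 → ((p0 ∨ p0) ∨ p0)) ∨ p1)
  [→I]  ⊢ (p0 → ((p0 ∨ p0) ∨ p0))
    [∨I₁] p0 ⊢ ((p0 ∨ p0) ∨ p0)
      [∨I₂] p0 ⊢ (p0 ∨ p0)
        [Ax] p0 ⊢ p0

Result: YES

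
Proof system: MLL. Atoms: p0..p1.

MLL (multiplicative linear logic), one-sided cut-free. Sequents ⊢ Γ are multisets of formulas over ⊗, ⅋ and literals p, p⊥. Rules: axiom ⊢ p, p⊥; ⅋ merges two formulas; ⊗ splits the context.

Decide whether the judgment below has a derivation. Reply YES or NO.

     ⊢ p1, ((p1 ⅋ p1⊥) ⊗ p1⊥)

Derivation (root first):
[⊗]  ⊢ p1, ((p1 ⅋ p1⊥) ⊗ p1⊥)
  [⅋]  ⊢ (p1 ⅋ p1⊥)
    [Ax]  ⊢ p1, p1⊥
  [Ax]  ⊢ p1, p1⊥

Result: YES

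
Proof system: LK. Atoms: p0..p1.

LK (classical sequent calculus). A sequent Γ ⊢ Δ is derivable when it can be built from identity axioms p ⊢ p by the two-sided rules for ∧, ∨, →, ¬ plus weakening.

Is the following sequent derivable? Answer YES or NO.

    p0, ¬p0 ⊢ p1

Derivation (root first):
[WR] p0, ¬p0 ⊢ p1
  [¬L] p0, ¬p0 ⊢ 
    [Ax] p0 ⊢ p0

Result: YES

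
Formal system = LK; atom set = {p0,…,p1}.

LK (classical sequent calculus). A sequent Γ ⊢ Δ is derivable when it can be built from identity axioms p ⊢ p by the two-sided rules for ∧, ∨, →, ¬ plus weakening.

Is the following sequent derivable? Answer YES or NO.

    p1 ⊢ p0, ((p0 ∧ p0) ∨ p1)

Derivation (root first):
[∨R] p1 ⊢ p0, ((p0 ∧ p0) ∨ p1)
  [∧R] p1 ⊢ p1, p0, (p0 ∧ p0)
    [WR] p1 ⊢ p1, p0, p0
      [WR] p1 ⊢ p1, p0
        [Ax] p1 ⊢ p1
    [WR] p1 ⊢ p1, p0
      [Ax] p1 ⊢ p1

Result: YES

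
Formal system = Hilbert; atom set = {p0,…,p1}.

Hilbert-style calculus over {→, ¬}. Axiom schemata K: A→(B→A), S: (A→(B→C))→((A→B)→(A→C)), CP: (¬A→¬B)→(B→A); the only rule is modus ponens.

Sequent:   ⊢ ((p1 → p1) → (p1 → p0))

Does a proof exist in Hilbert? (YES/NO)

Truth-table refutation:
  v=00: Γ:[] Δ:[((p1 → p1) → (p1 → p0))=T] refutes=False
  v=01: Γ:[] Δ:[((p1 → p1) → (p1 → p0))=F] refutes=True  ← countermodel

Result: NO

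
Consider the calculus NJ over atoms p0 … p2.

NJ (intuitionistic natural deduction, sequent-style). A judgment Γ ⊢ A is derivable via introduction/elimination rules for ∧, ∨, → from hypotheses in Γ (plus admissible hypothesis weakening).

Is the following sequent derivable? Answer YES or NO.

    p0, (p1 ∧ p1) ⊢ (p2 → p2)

Proof tree:
[Wk] p0, (p1 ∧ p1) ⊢ (p2 → p2)
  [→I] p0 ⊢ (p2 → p2)
    [Wk] p2, p0 ⊢ p2
      [Ax] p2 ⊢ p2

Result: YES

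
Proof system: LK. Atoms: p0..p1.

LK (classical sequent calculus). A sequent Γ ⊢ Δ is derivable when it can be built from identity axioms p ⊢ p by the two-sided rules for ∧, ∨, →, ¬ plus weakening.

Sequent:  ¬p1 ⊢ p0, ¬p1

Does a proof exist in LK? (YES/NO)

Proof tree:
[¬R] ¬p1 ⊢ p0, ¬p1
  [WR] p1, ¬p1 ⊢ p0
    [¬L] p1, ¬p1 ⊢ 
      [Ax] p1 ⊢ p1

Result: YES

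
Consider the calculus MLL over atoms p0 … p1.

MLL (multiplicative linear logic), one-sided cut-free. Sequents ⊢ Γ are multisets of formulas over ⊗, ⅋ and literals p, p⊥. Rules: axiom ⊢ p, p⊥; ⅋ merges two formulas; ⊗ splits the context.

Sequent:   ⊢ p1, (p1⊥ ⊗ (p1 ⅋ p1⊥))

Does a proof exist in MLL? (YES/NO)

Derivation trace:
[⊗]  ⊢ p1, (p1⊥ ⊗ (p1 ⅋ p1⊥))
  [Ax]  ⊢ p1, p1⊥
  [⅋]  ⊢ (p1 ⅋ p1⊥)
    [Ax]  ⊢ p1, p1⊥

Result: YES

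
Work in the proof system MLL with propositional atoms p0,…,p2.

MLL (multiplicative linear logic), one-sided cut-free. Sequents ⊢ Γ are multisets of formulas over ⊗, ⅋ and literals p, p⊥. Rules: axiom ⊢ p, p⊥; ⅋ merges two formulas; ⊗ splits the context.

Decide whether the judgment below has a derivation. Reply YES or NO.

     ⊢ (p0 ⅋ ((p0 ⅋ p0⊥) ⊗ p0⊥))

Derivation trace:
[⅋]  ⊢ (p0 ⅋ ((p0 ⅋ p0⊥) ⊗ p0⊥))
  [⊗]  ⊢ p0, ((p0 ⅋ p0⊥) ⊗ p0⊥)
    [⅋]  ⊢ (p0 ⅋ p0⊥)
      [Ax]  ⊢ p0, p0⊥
    [Ax]  ⊢ p0, p0⊥

Result: YES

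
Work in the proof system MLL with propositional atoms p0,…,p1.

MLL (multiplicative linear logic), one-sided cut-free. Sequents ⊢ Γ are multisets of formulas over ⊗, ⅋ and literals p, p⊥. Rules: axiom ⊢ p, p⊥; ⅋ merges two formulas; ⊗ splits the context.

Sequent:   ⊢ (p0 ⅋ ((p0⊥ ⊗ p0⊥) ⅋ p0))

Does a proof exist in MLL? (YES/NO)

Derivation trace:
[⅋]  ⊢ (p0 ⅋ ((p0⊥ ⊗ p0⊥) ⅋ p0))
  [⅋]  ⊢ p0, ((p0⊥ ⊗ p0⊥) ⅋ p0)
    [⊗]  ⊢ p0, p0, (p0⊥ ⊗ p0⊥)
      [Ax]  ⊢ p0, p0⊥
      [Ax]  ⊢ p0, p0⊥

Result: YES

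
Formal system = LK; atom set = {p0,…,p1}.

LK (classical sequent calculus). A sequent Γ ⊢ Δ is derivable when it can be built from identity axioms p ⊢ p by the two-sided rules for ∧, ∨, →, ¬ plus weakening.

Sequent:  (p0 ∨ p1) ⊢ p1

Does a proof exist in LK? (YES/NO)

Truth-table refutation:
  v=00: Γ:[(p0 ∨ p1)=F] Δ:[p1=F] refutes=False
  v=01: Γ:[(p0 ∨ p1)=T] Δ:[p1=T] refutes=False
  v=10: Γ:[(p0 ∨ p1)=T] Δ:[p1=F] refutes=True  ← countermodel

Result: NO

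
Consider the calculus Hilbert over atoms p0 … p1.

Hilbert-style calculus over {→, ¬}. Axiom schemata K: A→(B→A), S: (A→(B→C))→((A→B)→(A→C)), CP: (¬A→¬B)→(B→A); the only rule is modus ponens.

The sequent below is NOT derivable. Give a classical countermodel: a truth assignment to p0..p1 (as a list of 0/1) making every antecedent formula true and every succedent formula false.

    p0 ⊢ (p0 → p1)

Search for a countermodel by truth-table:
  v=00: Γ:[p0=F] Δ:[(p0 → p1)=T] refutes=False
  v=01: Γ:[p0=F] Δ:[(p0 → p1)=T] refutes=False
  v=10: Γ:[p0=T] Δ:[(p0 → p1)=F] refutes=True  ← countermodel

Result: [1, 0]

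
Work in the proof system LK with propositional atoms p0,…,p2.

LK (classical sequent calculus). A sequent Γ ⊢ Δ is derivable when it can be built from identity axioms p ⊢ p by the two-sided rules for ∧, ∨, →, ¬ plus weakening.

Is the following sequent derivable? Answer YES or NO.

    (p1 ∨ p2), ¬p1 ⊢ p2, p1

Derivation (root first):
[WR] (p1 ∨ p2), ¬p1 ⊢ p2, p1
  [¬L] (p1 ∨ p2), ¬p1 ⊢ p2
    [∨L] (p1 ∨ p2) ⊢ p1, p2
      [Ax] p1 ⊢ p1
      [Ax] p2 ⊢ p2

Result: YES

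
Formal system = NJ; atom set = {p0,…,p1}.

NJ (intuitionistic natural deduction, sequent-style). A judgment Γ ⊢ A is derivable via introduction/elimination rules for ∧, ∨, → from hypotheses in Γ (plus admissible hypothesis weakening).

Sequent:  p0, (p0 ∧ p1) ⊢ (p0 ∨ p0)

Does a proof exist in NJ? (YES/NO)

Proof tree:
[Wk] p0, (p0 ∧ p1) ⊢ (p0 ∨ p0)
  [∨I₁] p0 ⊢ (p0 ∨ p0)
    [Ax] p0 ⊢ p0

Result: YES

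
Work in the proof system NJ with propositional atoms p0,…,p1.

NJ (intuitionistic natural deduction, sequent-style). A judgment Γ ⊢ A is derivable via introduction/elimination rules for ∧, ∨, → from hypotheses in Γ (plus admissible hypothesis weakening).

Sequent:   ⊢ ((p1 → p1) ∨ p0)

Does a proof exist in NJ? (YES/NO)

Derivation (root first):
[∨I₁]  ⊢ ((p1 → p1) ∨ p0)
  [→I]  ⊢ (p1 → p1)
    [Ax] p1 ⊢ p1

Result: YES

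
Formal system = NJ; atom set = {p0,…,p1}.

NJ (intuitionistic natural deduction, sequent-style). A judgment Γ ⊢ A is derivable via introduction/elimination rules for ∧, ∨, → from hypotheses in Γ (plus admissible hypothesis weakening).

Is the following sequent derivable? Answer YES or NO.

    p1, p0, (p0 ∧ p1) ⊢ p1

Derivation trace:
[Wk] p1, p0, (p0 ∧ p1) ⊢ p1
  [Wk] p1, p0 ⊢ p1
    [Ax] p1 ⊢ p1

Result: YES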